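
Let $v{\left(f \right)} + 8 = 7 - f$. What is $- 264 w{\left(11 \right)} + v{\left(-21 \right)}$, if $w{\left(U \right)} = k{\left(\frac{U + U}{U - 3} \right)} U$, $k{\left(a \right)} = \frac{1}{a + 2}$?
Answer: $- \frac{11236}{19} \approx -591.37$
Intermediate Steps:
$v{\left(f \right)} = -1 - f$ ($v{\left(f \right)} = -8 - \left(-7 + f\right) = -1 - f$)
$k{\left(a \right)} = \frac{1}{2 + a}$
$w{\left(U \right)} = \frac{U}{2 + \frac{2 U}{-3 + U}}$ ($w{\left(U \right)} = \frac{U}{2 + \frac{U + U}{U - 3}} = \frac{U}{2 + \frac{2 U}{-3 + U}}$)
$- 264 w{\left(11 \right)} + v{\left(-21 \right)} = - 264 \cdot \frac{1}{2} \cdot 11 \frac{1}{-3 + 2 \cdot 11} \left(-3 + 11\right) - -20 = - 264 \cdot \frac{1}{2} \cdot 11 \frac{1}{-3 + 22} \cdot 8 + \left(-1 + 21\right) = - 264 \cdot \frac{1}{2} \cdot 11 \cdot \frac{1}{19} \cdot 8 + 20 = \left(-264\right) \frac{44}{19} + 20 = - \frac{11616}{19} + 20 = - \frac{11236}{19}$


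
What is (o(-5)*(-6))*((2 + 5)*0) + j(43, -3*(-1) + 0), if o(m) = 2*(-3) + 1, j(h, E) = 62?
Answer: 62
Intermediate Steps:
o(m) = -5 (o(m) = -6 + 1 = -5)
(o(-5)*(-6))*((2 + 5)*0) + j(43, -3*(-1) + 0) = (-5*(-6))*((2 + 5)*0) + 62 = 30*(7*0) + 62 = 30*0 + 62 = 0 + 62 = 62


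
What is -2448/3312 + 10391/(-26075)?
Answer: -682268/599725 ≈ -1.1376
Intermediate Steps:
-2448/3312 + 10391/(-26075) = -2448*1/3312 + 10391*(-1/26075) = -17/23 - 10391/26075 = -682268/599725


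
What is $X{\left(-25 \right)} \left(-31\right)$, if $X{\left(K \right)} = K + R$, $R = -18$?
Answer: $1333$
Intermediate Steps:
$X{\left(K \right)} = -18 + K$ ($X{\left(K \right)} = K - 18 = -18 + K$)
$X{\left(-25 \right)} \left(-31\right) = \left(-18 - 25\right) \left(-31\right) = \left(-43\right) \left(-31\right) = 1333$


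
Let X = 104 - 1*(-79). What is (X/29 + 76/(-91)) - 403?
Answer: -1049068/2639 ≈ -397.52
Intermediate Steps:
X = 183 (X = 104 + 79 = 183)
(X/29 + 76/(-91)) - 403 = (183/29 + 76/(-91)) - 403 = (183*(1/29) + 76*(-1/91)) - 403 = (183/29 - 76/91) - 403 = 14449/2639 - 403 = -1049068/2639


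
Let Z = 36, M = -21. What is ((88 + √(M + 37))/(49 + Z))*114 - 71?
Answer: 4453/85 ≈ 52.388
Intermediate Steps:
((88 + √(M + 37))/(49 + Z))*114 - 71 = ((88 + √(-21 + 37))/(49 + 36))*114 - 71 = ((88 + √16)/85)*114 - 71 = ((88 + 4)*(1/85))*114 - 71 = (92*(1/85))*114 - 71 = (92/85)*114 - 71 = 10488/85 - 71 = 4453/85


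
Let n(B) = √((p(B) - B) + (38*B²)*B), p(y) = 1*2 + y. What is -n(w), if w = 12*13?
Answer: -√144263810 ≈ -12011.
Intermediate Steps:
p(y) = 2 + y
w = 156
n(B) = √(2 + 38*B³) (n(B) = √(((2 + B) - B) + (38*B²)*B) = √(2 + 38*B³))
-n(w) = -√(2 + 38*156³) = -√(2 + 38*3796416) = -√(2 + 144263808) = -√144263810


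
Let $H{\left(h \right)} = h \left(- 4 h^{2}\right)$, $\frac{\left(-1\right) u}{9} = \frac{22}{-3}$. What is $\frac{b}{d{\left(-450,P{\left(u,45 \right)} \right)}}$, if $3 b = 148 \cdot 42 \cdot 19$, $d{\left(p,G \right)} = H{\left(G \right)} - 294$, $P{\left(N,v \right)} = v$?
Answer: $- \frac{19684}{182397} \approx -0.10792$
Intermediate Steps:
$u = 66$ ($u = - 9 \frac{22}{-3} = - 9 \cdot 22 \left(- \frac{1}{3}\right) = \left(-9\right) \left(- \frac{22}{3}\right) = 66$)
$H{\left(h \right)} = - 4 h^{3}$
$d{\left(p,G \right)} = -294 - 4 G^{3}$ ($d{\left(p,G \right)} = - 4 G^{3} - 294 = -294 - 4 G^{3}$)
$b = 39368$ ($b = \frac{148 \cdot 42 \cdot 19}{3} = \frac{6216 \cdot 19}{3} = \frac{1}{3} \cdot 118104 = 39368$)
$\frac{b}{d{\left(-450,P{\left(u,45 \right)} \right)}} = \frac{39368}{-294 - 4 \cdot 45^{3}} = \frac{39368}{-294 - 364500} = \frac{39368}{-364794} = 39368 \left(- \frac{1}{364794}\right) = - \frac{19684}{182397}$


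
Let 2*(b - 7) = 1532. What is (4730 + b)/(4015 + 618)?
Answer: 5503/4633 ≈ 1.1878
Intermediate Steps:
b = 773 (b = 7 + (½)*1532 = 7 + 766 = 773)
(4730 + b)/(4015 + 618) = (4730 + 773)/(4015 + 618) = 5503/4633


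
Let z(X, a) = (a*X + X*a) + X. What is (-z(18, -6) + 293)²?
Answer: 241081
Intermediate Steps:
z(X, a) = X + 2*X*a (z(X, a) = (X*a + X*a) + X = 2*X*a + X = X + 2*X*a)
(-z(18, -6) + 293)² = (-18*(1 + 2*(-6)) + 293)² = (-18*(1 - 12) + 293)² = (-18*(-11) + 293)² = (-1*(-198) + 293)² = (198 + 293)² = 491² = 241081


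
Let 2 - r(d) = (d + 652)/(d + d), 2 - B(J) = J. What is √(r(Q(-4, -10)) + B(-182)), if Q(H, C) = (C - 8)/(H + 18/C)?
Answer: √72410/30 ≈ 8.9697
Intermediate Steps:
B(J) = 2 - J
Q(H, C) = (-8 + C)/(H + 18/C)
r(d) = 2 - (652 + d)/(2*d) (r(d) = 2 - (d + 652)/(d + d) = 2 - (652 + d)/(2*d))
√(r(Q(-4, -10)) + B(-182)) = √((3/2 - 326*(-(18 - 10*(-4))/(10*(-8 - 10)))) + (2 - 1*(-182))) = √((3/2 - 326/((-10*(-18)/(18 + 40)))) + (2 + 182)) = √((3/2 - 326/((-10*(-18)/58))) + 184) = √((3/2 - 326/((-10*1/58*(-18)))) + 184) = √((3/2 - 326/90/29) + 184) = √((3/2 - 326*29/90) + 184) = √((3/2 - 4727/45) + 184) = √(-9319/90 + 184) = √(7241/90) = √72410/30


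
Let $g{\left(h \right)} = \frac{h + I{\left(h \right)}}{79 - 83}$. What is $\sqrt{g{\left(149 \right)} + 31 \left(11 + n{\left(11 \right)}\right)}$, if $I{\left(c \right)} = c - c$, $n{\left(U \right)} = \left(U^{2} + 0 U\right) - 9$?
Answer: $\frac{\sqrt{15103}}{2} \approx 61.447$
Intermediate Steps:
$n{\left(U \right)} = -9 + U^{2}$ ($n{\left(U \right)} = \left(U^{2} + 0\right) - 9 = U^{2} - 9 = -9 + U^{2}$)
$I{\left(c \right)} = 0$
$g{\left(h \right)} = - \frac{h}{4}$ ($g{\left(h \right)} = \frac{h + 0}{79 - 83} = \frac{h}{-4} = h \left(- \frac{1}{4}\right) = - \frac{h}{4}$)
$\sqrt{g{\left(149 \right)} + 31 \left(11 + n{\left(11 \right)}\right)} = \sqrt{\left(- \frac{1}{4}\right) 149 + 31 \left(11 - \left(9 - 11^{2}\right)\right)} = \sqrt{- \frac{149}{4} + 31 \left(11 + \left(-9 + 121\right)\right)} = \sqrt{- \frac{149}{4} + 31 \left(11 + 112\right)} = \sqrt{- \frac{149}{4} + 31 \cdot 123} = \sqrt{- \frac{149}{4} + 3813} = \sqrt{\frac{15103}{4}} = \frac{\sqrt{15103}}{2}$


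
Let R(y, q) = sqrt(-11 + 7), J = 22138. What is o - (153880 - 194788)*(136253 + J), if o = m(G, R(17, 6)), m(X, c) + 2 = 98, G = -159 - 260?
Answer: 6479459124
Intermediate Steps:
R(y, q) = 2*I (R(y, q) = sqrt(-4) = 2*I)
G = -419
m(X, c) = 96 (m(X, c) = -2 + 98 = 96)
o = 96
o - (153880 - 194788)*(136253 + J) = 96 - (153880 - 194788)*(136253 + 22138) = 96 - (-40908)*158391 = 96 - 1*(-6479459028) = 96 + 6479459028 = 6479459124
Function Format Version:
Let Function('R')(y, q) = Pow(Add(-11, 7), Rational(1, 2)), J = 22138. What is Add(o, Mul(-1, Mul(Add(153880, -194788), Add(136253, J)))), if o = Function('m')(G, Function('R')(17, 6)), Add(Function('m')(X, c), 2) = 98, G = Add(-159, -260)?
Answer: 6479459124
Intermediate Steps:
Function('R')(y, q) = Mul(2, I) (Function('R')(y, q) = Pow(-4, Rational(1, 2)) = Mul(2, I))
G = -419
Function('m')(X, c) = 96 (Function('m')(X, c) = Add(-2, 98) = 96)
o = 96
Add(o, Mul(-1, Mul(Add(153880, -194788), Add(136253, J)))) = Add(96, Mul(-1, Mul(Add(153880, -194788), Add(136253, 22138)))) = Add(96, Mul(-1, Mul(-40908, 158391))) = Add(96, Mul(-1, -6479459028)) = Add(96, 6479459028) = 6479459124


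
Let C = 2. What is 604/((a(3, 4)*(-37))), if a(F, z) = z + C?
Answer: -302/111 ≈ -2.7207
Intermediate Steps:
a(F, z) = 2 + z (a(F, z) = z + 2 = 2 + z)
604/((a(3, 4)*(-37))) = 604/(((2 + 4)*(-37))) = 604/((6*(-37))) = 604/(-222) = 604*(-1/222) = -302/111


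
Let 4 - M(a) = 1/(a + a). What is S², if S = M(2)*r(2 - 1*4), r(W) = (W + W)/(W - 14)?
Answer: 225/256 ≈ 0.87891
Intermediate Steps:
M(a) = 4 - 1/(2*a) (M(a) = 4 - 1/(a + a) = 4 - 1/(2*a))
r(W) = 2*W/(-14 + W) (r(W) = (2*W)/(-14 + W) = 2*W/(-14 + W))
S = 15/16 (S = (4 - ½/2)*(2*(2 - 1*4)/(-14 + (2 - 1*4))) = (4 - ½*½)*(2*(2 - 4)/(-14 + (2 - 4))) = (4 - ¼)*(2*(-2)/(-14 - 2)) = 15*(2*(-2)/(-16))/4 = 15*(2*(-2)*(-1/16))/4 = (15/4)*(¼) = 15/16 ≈ 0.93750)
S² = (15/16)² = 225/256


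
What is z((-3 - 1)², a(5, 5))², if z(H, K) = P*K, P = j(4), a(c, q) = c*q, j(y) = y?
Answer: 10000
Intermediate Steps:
P = 4
z(H, K) = 4*K
z((-3 - 1)², a(5, 5))² = (4*(5*5))² = (4*25)² = 100² = 10000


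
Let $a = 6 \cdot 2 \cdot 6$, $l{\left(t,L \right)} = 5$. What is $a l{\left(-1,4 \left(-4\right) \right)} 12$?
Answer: $4320$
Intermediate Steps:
$a = 72$ ($a = 12 \cdot 6 = 72$)
$a l{\left(-1,4 \left(-4\right) \right)} 12 = 72 \cdot 5 \cdot 12 = 360 \cdot 12 = 4320$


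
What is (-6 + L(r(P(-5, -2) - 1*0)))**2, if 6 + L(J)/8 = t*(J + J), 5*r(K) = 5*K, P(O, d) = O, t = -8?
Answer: 343396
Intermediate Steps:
r(K) = K (r(K) = (5*K)/5 = K)
L(J) = -48 - 128*J (L(J) = -48 + 8*(-8*(J + J)) = -48 + 8*(-16*J) = -48 - 128*J)
(-6 + L(r(P(-5, -2) - 1*0)))**2 = (-6 + (-48 - 128*(-5 - 1*0)))**2 = (-6 + (-48 - 128*(-5 + 0)))**2 = (-6 + (-48 - 128*(-5)))**2 = (-6 + (-48 + 640))**2 = (-6 + 592)**2 = 586**2 = 343396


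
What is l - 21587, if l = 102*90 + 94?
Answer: -12313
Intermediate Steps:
l = 9274 (l = 9180 + 94 = 9274)
l - 21587 = 9274 - 21587 = -12313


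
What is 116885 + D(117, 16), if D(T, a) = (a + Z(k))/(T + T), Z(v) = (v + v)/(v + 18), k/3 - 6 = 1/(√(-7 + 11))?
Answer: 113962946/975 ≈ 1.1689e+5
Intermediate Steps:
k = 39/2 (k = 18 + 3/(√(-7 + 11)) = 18 + 3/(√4) = 18 + 3/2 = 39/2 ≈ 19.500)
Z(v) = 2*v/(18 + v) (Z(v) = (2*v)/(18 + v) = 2*v/(18 + v))
D(T, a) = (26/25 + a)/(2*T) (D(T, a) = (a + 2*(39/2)/(18 + 39/2))/(T + T) = (a + 2*(39/2)/(75/2))/((2*T)) = (a + 2*(39/2)*(2/75))*(1/(2*T)) = (a + 26/25)*(1/(2*T)) = (26/25 + a)*(1/(2*T)) = (26/25 + a)/(2*T))
116885 + D(117, 16) = 116885 + (1/50)*(26 + 25*16)/117 = 116885 + (1/50)*(1/117)*(26 + 400) = 116885 + (1/50)*(1/117)*426 = 116885 + 71/975 = 113962946/975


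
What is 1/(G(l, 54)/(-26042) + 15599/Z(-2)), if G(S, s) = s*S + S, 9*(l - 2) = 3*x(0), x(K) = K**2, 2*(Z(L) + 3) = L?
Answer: -52084/203114799 ≈ -0.00025643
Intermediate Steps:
Z(L) = -3 + L/2
l = 2 (l = 2 + (3*0**2)/9 = 2 + (3*0)/9 = 2 + (1/9)*0 = 2 + 0 = 2)
G(S, s) = S + S*s (G(S, s) = S*s + S = S + S*s)
1/(G(l, 54)/(-26042) + 15599/Z(-2)) = 1/((2*(1 + 54))/(-26042) + 15599/(-3 + (1/2)*(-2))) = 1/((2*55)*(-1/26042) + 15599/(-3 - 1)) = 1/(110*(-1/26042) + 15599/(-4)) = 1/(-55/13021 + 15599*(-1/4)) = 1/(-55/13021 - 15599/4) = 1/(-203114799/52084) = -52084/203114799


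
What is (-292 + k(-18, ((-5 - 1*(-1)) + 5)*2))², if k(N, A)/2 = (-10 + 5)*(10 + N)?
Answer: 44944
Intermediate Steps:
k(N, A) = -100 - 10*N (k(N, A) = 2*((-10 + 5)*(10 + N)) = 2*(-5*(10 + N)) = 2*(-50 - 5*N) = -100 - 10*N)
(-292 + k(-18, ((-5 - 1*(-1)) + 5)*2))² = (-292 + (-100 - 10*(-18)))² = (-292 + (-100 + 180))² = (-292 + 80)² = (-212)² = 44944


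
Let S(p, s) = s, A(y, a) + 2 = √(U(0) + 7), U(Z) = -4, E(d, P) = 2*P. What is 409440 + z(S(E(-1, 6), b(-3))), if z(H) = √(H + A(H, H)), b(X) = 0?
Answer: 409440 + √(-2 + √3) ≈ 4.0944e+5 + 0.51764*I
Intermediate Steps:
A(y, a) = -2 + √3 (A(y, a) = -2 + √(-4 + 7) = -2 + √3)
z(H) = √(-2 + H + √3) (z(H) = √(H + (-2 + √3)) = √(-2 + H + √3))
409440 + z(S(E(-1, 6), b(-3))) = 409440 + √(-2 + 0 + √3) = 409440 + √(-2 + √3)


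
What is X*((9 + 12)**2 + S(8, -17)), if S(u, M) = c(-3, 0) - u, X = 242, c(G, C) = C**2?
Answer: 104786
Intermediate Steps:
S(u, M) = -u (S(u, M) = 0**2 - u = 0 - u = -u)
X*((9 + 12)**2 + S(8, -17)) = 242*((9 + 12)**2 - 1*8) = 242*(21**2 - 8) = 242*(441 - 8) = 242*433 = 104786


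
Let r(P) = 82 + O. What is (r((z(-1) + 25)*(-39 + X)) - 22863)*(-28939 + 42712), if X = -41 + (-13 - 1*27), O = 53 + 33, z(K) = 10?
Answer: -312578235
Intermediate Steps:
O = 86
X = -81 (X = -41 + (-13 - 27) = -41 - 40 = -81)
r(P) = 168 (r(P) = 82 + 86 = 168)
(r((z(-1) + 25)*(-39 + X)) - 22863)*(-28939 + 42712) = (168 - 22863)*(-28939 + 42712) = -22695*13773 = -312578235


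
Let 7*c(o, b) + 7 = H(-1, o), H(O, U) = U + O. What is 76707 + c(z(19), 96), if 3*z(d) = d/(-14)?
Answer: 22551503/294 ≈ 76706.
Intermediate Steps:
H(O, U) = O + U
z(d) = -d/42 (z(d) = (d/(-14))/3 = (d*(-1/14))/3 = (-d/14)/3 = -d/42)
c(o, b) = -8/7 + o/7 (c(o, b) = -1 + (-1 + o)/7 = -1 + (-⅐ + o/7) = -8/7 + o/7)
76707 + c(z(19), 96) = 76707 + (-8/7 + (-1/42*19)/7) = 76707 + (-8/7 + (⅐)*(-19/42)) = 76707 + (-8/7 - 19/294) = 76707 - 355/294 = 22551503/294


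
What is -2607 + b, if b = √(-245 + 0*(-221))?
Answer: -2607 + 7*I*√5 ≈ -2607.0 + 15.652*I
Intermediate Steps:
b = 7*I*√5 (b = √(-245 + 0) = √(-245) = 7*I*√5 ≈ 15.652*I)
-2607 + b = -2607 + 7*I*√5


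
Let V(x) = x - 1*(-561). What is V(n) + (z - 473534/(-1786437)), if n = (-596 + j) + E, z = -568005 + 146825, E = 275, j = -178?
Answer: -752300303032/1786437 ≈ -4.2112e+5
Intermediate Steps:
z = -421180
n = -499 (n = (-596 - 178) + 275 = -774 + 275 = -499)
V(x) = 561 + x (V(x) = x + 561 = 561 + x)
V(n) + (z - 473534/(-1786437)) = (561 - 499) + (-421180 - 473534/(-1786437)) = 62 + (-421180 - 473534*(-1/1786437)) = 62 + (-421180 + 473534/1786437) = 62 - 752411062126/1786437 = -752300303032/1786437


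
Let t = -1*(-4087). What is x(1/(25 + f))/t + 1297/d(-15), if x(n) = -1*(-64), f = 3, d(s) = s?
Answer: -5299879/61305 ≈ -86.451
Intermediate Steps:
t = 4087
x(n) = 64
x(1/(25 + f))/t + 1297/d(-15) = 64/4087 + 1297/(-15) = 64*(1/4087) + 1297*(-1/15) = 64/4087 - 1297/15 = -5299879/61305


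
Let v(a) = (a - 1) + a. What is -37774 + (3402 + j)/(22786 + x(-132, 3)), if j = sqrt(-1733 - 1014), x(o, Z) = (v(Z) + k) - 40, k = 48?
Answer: -123029432/3257 + I*sqrt(2747)/22799 ≈ -37774.0 + 0.0022989*I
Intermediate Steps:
v(a) = -1 + 2*a (v(a) = (-1 + a) + a = -1 + 2*a)
x(o, Z) = 7 + 2*Z (x(o, Z) = ((-1 + 2*Z) + 48) - 40 = (47 + 2*Z) - 40 = 7 + 2*Z)
j = I*sqrt(2747) (j = sqrt(-2747) = I*sqrt(2747) ≈ 52.412*I)
-37774 + (3402 + j)/(22786 + x(-132, 3)) = -37774 + (3402 + I*sqrt(2747))/(22786 + (7 + 2*3)) = -37774 + (3402 + I*sqrt(2747))/(22786 + (7 + 6)) = -37774 + (3402 + I*sqrt(2747))/(22786 + 13) = -37774 + (3402 + I*sqrt(2747))/22799 = -37774 + (3402 + I*sqrt(2747))*(1/22799) = -37774 + (486/3257 + I*sqrt(2747)/22799) = -123029432/3257 + I*sqrt(2747)/22799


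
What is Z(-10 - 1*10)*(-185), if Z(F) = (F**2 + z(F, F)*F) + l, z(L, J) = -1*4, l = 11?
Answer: -90835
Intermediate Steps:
z(L, J) = -4
Z(F) = 11 + F**2 - 4*F (Z(F) = (F**2 - 4*F) + 11 = 11 + F**2 - 4*F)
Z(-10 - 1*10)*(-185) = (11 + (-10 - 1*10)**2 - 4*(-10 - 1*10))*(-185) = (11 + (-10 - 10)**2 - 4*(-10 - 10))*(-185) = (11 + (-20)**2 - 4*(-20))*(-185) = (11 + 400 + 80)*(-185) = 491*(-185) = -90835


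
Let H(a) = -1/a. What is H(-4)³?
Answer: 1/64 ≈ 0.015625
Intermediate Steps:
H(-4)³ = (-1/(-4))³ = (-1*(-¼))³ = (¼)³ = 1/64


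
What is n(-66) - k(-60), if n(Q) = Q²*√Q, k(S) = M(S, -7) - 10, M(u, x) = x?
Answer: 17 + 4356*I*√66 ≈ 17.0 + 35388.0*I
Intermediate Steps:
k(S) = -17 (k(S) = -7 - 10 = -17)
n(Q) = Q^(5/2)
n(-66) - k(-60) = (-66)^(5/2) - 1*(-17) = 4356*I*√66 + 17 = 17 + 4356*I*√66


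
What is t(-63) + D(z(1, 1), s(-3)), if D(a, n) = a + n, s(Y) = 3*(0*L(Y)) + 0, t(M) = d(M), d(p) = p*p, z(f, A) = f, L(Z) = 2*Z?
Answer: 3970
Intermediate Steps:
d(p) = p²
t(M) = M²
s(Y) = 0 (s(Y) = 3*(0*(2*Y)) + 0 = 3*0 + 0 = 0 + 0 = 0)
t(-63) + D(z(1, 1), s(-3)) = (-63)² + (1 + 0) = 3969 + 1 = 3970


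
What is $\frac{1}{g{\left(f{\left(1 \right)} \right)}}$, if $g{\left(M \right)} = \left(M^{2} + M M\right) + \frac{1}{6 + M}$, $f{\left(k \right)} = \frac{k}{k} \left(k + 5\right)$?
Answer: $\frac{12}{865} \approx 0.013873$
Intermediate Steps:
$f{\left(k \right)} = 5 + k$ ($f{\left(k \right)} = 1 \left(5 + k\right) = 5 + k$)
$g{\left(M \right)} = \frac{1}{6 + M} + 2 M^{2}$ ($g{\left(M \right)} = \left(M^{2} + M^{2}\right) + \frac{1}{6 + M} = 2 M^{2} + \frac{1}{6 + M} = \frac{1}{6 + M} + 2 M^{2}$)
$\frac{1}{g{\left(f{\left(1 \right)} \right)}} = \frac{1}{\frac{1}{6 + \left(5 + 1\right)} \left(1 + 2 \left(5 + 1\right)^{3} + 12 \left(5 + 1\right)^{2}\right)} = \frac{1}{\frac{1}{6 + 6} \left(1 + 2 \cdot 6^{3} + 12 \cdot 6^{2}\right)} = \frac{1}{\frac{1}{12} \left(1 + 2 \cdot 216 + 12 \cdot 36\right)} = \frac{1}{\frac{1}{12} \left(1 + 432 + 432\right)} = \frac{1}{\frac{1}{12} \cdot 865} = \frac{1}{\frac{865}{12}} = \frac{12}{865}$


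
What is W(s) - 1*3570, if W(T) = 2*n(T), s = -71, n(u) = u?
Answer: -3712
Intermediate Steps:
W(T) = 2*T
W(s) - 1*3570 = 2*(-71) - 1*3570 = -142 - 3570 = -3712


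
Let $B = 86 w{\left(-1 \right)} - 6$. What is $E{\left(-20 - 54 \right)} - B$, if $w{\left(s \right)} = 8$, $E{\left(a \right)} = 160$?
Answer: $-522$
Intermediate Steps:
$B = 682$ ($B = 86 \cdot 8 - 6 = 688 - 6 = 682$)
$E{\left(-20 - 54 \right)} - B = 160 - 682 = -522$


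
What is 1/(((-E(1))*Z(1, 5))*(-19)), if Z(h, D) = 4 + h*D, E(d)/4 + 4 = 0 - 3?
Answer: -1/4788 ≈ -0.00020886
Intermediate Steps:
E(d) = -28 (E(d) = -16 + 4*(0 - 3) = -16 + 4*(-3) = -16 - 12 = -28)
Z(h, D) = 4 + D*h
1/(((-E(1))*Z(1, 5))*(-19)) = 1/(((-1*(-28))*(4 + 5*1))*(-19)) = 1/((28*(4 + 5))*(-19)) = 1/((28*9)*(-19)) = 1/(252*(-19)) = 1/(-4788) = -1/4788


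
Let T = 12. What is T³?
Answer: 1728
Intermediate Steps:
T³ = 12³ = 1728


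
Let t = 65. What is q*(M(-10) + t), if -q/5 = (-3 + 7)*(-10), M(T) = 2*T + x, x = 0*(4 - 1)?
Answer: 9000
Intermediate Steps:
x = 0 (x = 0*3 = 0)
M(T) = 2*T (M(T) = 2*T + 0 = 2*T)
q = 200 (q = -5*(-3 + 7)*(-10) = -20*(-10) = -5*(-40) = 200)
q*(M(-10) + t) = 200*(2*(-10) + 65) = 200*(-20 + 65) = 200*45 = 9000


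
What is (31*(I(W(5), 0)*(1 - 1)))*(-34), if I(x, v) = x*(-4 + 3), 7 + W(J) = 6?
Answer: 0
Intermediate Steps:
W(J) = -1 (W(J) = -7 + 6 = -1)
I(x, v) = -x (I(x, v) = x*(-1) = -x)
(31*(I(W(5), 0)*(1 - 1)))*(-34) = (31*((-1*(-1))*(1 - 1)))*(-34) = (31*(1*0))*(-34) = (31*0)*(-34) = 0*(-34) = 0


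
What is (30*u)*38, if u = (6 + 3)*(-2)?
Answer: -20520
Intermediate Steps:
u = -18 (u = 9*(-2) = -18)
(30*u)*38 = (30*(-18))*38 = -540*38 = -20520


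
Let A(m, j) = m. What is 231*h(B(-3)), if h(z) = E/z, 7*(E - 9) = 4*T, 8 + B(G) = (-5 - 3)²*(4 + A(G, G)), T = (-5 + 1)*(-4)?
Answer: 4191/56 ≈ 74.839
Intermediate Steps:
T = 16 (T = -4*(-4) = 16)
B(G) = 248 + 64*G (B(G) = -8 + (-5 - 3)²*(4 + G) = -8 + (-8)²*(4 + G) = -8 + 64*(4 + G) = -8 + (256 + 64*G) = 248 + 64*G)
E = 127/7 (E = 9 + (4*16)/7 = 9 + (⅐)*64 = 9 + 64/7 = 127/7 ≈ 18.143)
h(z) = 127/(7*z)
231*h(B(-3)) = 231*(127/(7*(248 + 64*(-3)))) = 231*(127/(7*(248 - 192))) = 231*((127/7)/56) = 231*((127/7)*(1/56)) = 231*(127/392) = 4191/56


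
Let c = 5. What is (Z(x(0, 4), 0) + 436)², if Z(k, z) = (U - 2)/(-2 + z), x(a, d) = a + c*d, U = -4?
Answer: 192721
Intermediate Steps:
x(a, d) = a + 5*d
Z(k, z) = -6/(-2 + z) (Z(k, z) = (-4 - 2)/(-2 + z) = -6/(-2 + z))
(Z(x(0, 4), 0) + 436)² = (-6/(-2 + 0) + 436)² = (-6/(-2) + 436)² = (-6*(-½) + 436)² = (3 + 436)² = 439² = 192721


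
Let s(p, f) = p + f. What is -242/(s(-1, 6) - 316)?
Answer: 242/311 ≈ 0.77814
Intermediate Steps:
s(p, f) = f + p
-242/(s(-1, 6) - 316) = -242/((6 - 1) - 316) = -242/(5 - 316) = -242/(-311) = -242*(-1/311) = 242/311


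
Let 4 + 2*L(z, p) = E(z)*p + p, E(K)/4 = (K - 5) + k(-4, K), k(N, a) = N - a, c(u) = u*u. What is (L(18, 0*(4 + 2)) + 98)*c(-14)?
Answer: 18816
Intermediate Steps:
c(u) = u²
E(K) = -36 (E(K) = 4*((K - 5) + (-4 - K)) = 4*((-5 + K) + (-4 - K)) = 4*(-9) = -36)
L(z, p) = -2 - 35*p/2 (L(z, p) = -2 + (-36*p + p)/2 = -2 + (-35*p)/2 = -2 - 35*p/2)
(L(18, 0*(4 + 2)) + 98)*c(-14) = ((-2 - 0*(4 + 2)) + 98)*(-14)² = ((-2 - 0*6) + 98)*196 = ((-2 - 35/2*0) + 98)*196 = ((-2 + 0) + 98)*196 = (-2 + 98)*196 = 96*196 = 18816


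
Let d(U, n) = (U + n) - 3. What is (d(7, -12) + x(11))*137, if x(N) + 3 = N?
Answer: 0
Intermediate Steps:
d(U, n) = -3 + U + n
x(N) = -3 + N
(d(7, -12) + x(11))*137 = ((-3 + 7 - 12) + (-3 + 11))*137 = (-8 + 8)*137 = 0*137 = 0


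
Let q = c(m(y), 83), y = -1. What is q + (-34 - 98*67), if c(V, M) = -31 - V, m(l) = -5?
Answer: -6626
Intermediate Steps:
q = -26 (q = -31 - 1*(-5) = -31 + 5 = -26)
q + (-34 - 98*67) = -26 + (-34 - 98*67) = -26 + (-34 - 6566) = -26 - 6600 = -6626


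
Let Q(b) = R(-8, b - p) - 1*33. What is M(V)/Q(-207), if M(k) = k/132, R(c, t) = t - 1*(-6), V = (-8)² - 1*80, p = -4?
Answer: 2/3795 ≈ 0.00052701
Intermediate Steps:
V = -16 (V = 64 - 80 = -16)
R(c, t) = 6 + t (R(c, t) = t + 6 = 6 + t)
M(k) = k/132 (M(k) = k*(1/132) = k/132)
Q(b) = -23 + b (Q(b) = (6 + (b - 1*(-4))) - 1*33 = (6 + (b + 4)) - 33 = (6 + (4 + b)) - 33 = (10 + b) - 33 = -23 + b)
M(V)/Q(-207) = ((1/132)*(-16))/(-23 - 207) = -4/33/(-230) = -4/33*(-1/230) = 2/3795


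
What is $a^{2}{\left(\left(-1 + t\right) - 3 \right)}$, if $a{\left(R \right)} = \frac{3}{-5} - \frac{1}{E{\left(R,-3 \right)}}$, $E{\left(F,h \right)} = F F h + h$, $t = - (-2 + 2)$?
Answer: $\frac{21904}{65025} \approx 0.33685$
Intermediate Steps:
$t = 0$ ($t = \left(-1\right) 0 = 0$)
$E{\left(F,h \right)} = h + h F^{2}$ ($E{\left(F,h \right)} = F^{2} h + h = h F^{2} + h = h + h F^{2}$)
$a{\left(R \right)} = - \frac{3}{5} - \frac{1}{-3 - 3 R^{2}}$ ($a{\left(R \right)} = \frac{3}{-5} - \frac{1}{\left(-3\right) \left(1 + R^{2}\right)} = 3 \left(- \frac{1}{5}\right) - \frac{1}{-3 - 3 R^{2}} = - \frac{3}{5} - \frac{1}{-3 - 3 R^{2}}$)
$a^{2}{\left(\left(-1 + t\right) - 3 \right)} = \left(\frac{4 + 9 \left(\left(-1 + 0\right) - 3\right)^{2}}{15 \left(-1 - \left(\left(-1 + 0\right) - 3\right)^{2}\right)}\right)^{2} = \left(\frac{4 + 9 \left(-1 - 3\right)^{2}}{15 \left(-1 - \left(-1 - 3\right)^{2}\right)}\right)^{2} = \left(\frac{4 + 9 \left(-4\right)^{2}}{15 \left(-1 - \left(-4\right)^{2}\right)}\right)^{2} = \left(\frac{4 + 9 \cdot 16}{15 \left(-1 - 16\right)}\right)^{2} = \left(\frac{4 + 144}{15 \left(-1 - 16\right)}\right)^{2} = \left(\frac{1}{15} \frac{1}{-17} \cdot 148\right)^{2} = \left(\frac{1}{15} \left(- \frac{1}{17}\right) 148\right)^{2} = \left(- \frac{148}{255}\right)^{2} = \frac{21904}{65025}$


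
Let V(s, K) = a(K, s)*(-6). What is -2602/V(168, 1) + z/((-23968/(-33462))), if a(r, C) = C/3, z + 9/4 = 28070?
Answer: 5636331959/143808 ≈ 39193.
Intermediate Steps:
z = 112271/4 (z = -9/4 + 28070 = 112271/4 ≈ 28068.)
a(r, C) = C/3 (a(r, C) = C*(⅓) = C/3)
V(s, K) = -2*s (V(s, K) = (s/3)*(-6) = -2*s)
-2602/V(168, 1) + z/((-23968/(-33462))) = -2602/((-2*168)) + 112271/(4*((-23968/(-33462)))) = -2602/(-336) + 112271/(4*((-23968*(-1/33462)))) = -2602*(-1/336) + 112271/(4*(11984/16731)) = 1301/168 + (112271/4)*(16731/11984) = 1301/168 + 1878406101/47936 = 5636331959/143808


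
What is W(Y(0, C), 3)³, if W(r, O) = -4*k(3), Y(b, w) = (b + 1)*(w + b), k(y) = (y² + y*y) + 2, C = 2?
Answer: -512000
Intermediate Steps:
k(y) = 2 + 2*y² (k(y) = (y² + y²) + 2 = 2*y² + 2 = 2 + 2*y²)
Y(b, w) = (1 + b)*(b + w)
W(r, O) = -80 (W(r, O) = -4*(2 + 2*3²) = -4*(2 + 2*9) = -4*(2 + 18) = -4*20 = -80)
W(Y(0, C), 3)³ = (-80)³ = -512000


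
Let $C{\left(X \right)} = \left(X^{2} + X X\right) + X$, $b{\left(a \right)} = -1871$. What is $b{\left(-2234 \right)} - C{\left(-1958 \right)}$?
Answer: $-7667441$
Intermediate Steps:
$C{\left(X \right)} = X + 2 X^{2}$ ($C{\left(X \right)} = \left(X^{2} + X^{2}\right) + X = 2 X^{2} + X = X + 2 X^{2}$)
$b{\left(-2234 \right)} - C{\left(-1958 \right)} = -1871 - - 1958 \left(1 + 2 \left(-1958\right)\right) = -1871 - - 1958 \left(1 - 3916\right) = -1871 - \left(-1958\right) \left(-3915\right) = -1871 - 7665570 = -7667441$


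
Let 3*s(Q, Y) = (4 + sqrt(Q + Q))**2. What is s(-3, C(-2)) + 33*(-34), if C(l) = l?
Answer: -3356/3 + 8*I*sqrt(6)/3 ≈ -1118.7 + 6.532*I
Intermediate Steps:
s(Q, Y) = (4 + sqrt(2)*sqrt(Q))**2/3 (s(Q, Y) = (4 + sqrt(Q + Q))**2/3 = (4 + sqrt(2*Q))**2/3 = (4 + sqrt(2)*sqrt(Q))**2/3)
s(-3, C(-2)) + 33*(-34) = (4 + sqrt(2)*sqrt(-3))**2/3 + 33*(-34) = (4 + sqrt(2)*(I*sqrt(3)))**2/3 - 1122 = (4 + I*sqrt(6))**2/3 - 1122 = -1122 + (4 + I*sqrt(6))**2/3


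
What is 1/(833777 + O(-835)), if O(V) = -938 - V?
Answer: 1/833674 ≈ 1.1995e-6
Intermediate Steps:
1/(833777 + O(-835)) = 1/(833777 + (-938 - 1*(-835))) = 1/(833777 + (-938 + 835)) = 1/(833777 - 103) = 1/833674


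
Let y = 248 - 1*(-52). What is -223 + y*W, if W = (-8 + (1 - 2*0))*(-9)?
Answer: 18677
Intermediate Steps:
y = 300 (y = 248 + 52 = 300)
W = 63 (W = (-8 + (1 + 0))*(-9) = (-8 + 1)*(-9) = -7*(-9) = 63)
-223 + y*W = -223 + 300*63 = -223 + 18900 = 18677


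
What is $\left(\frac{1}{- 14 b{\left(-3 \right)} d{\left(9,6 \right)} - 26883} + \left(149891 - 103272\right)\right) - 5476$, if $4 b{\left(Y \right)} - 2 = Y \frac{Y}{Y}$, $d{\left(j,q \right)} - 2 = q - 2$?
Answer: $\frac{1105183265}{26862} \approx 41143.0$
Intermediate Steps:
$d{\left(j,q \right)} = q$ ($d{\left(j,q \right)} = 2 + \left(q - 2\right) = 2 + \left(-2 + q\right) = q$)
$b{\left(Y \right)} = \frac{1}{2} + \frac{Y}{4}$ ($b{\left(Y \right)} = \frac{1}{2} + \frac{Y \frac{Y}{Y}}{4} = \frac{1}{2} + \frac{Y 1}{4} = \frac{1}{2} + \frac{Y}{4}$)
$\left(\frac{1}{- 14 b{\left(-3 \right)} d{\left(9,6 \right)} - 26883} + \left(149891 - 103272\right)\right) - 5476 = \left(\frac{1}{- 14 \left(\frac{1}{2} + \frac{1}{4} \left(-3\right)\right) 6 - 26883} + \left(149891 - 103272\right)\right) - 5476 = \left(\frac{1}{- 14 \left(\frac{1}{2} - \frac{3}{4}\right) 6 - 26883} + \left(149891 - 103272\right)\right) - 5476 = \left(\frac{1}{\left(-14\right) \left(- \frac{1}{4}\right) 6 - 26883} + 46619\right) - 5476 = \left(\frac{1}{\frac{7}{2} \cdot 6 - 26883} + 46619\right) - 5476 = \left(\frac{1}{21 - 26883} + 46619\right) - 5476 = \left(\frac{1}{-26862} + 46619\right) - 5476 = \left(- \frac{1}{26862} + 46619\right) - 5476 = \frac{1252279577}{26862} - 5476 = \frac{1105183265}{26862}$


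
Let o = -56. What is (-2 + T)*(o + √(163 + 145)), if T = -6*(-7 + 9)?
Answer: 784 - 28*√77 ≈ 538.30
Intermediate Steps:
T = -12 (T = -6*2 = -12)
(-2 + T)*(o + √(163 + 145)) = (-2 - 12)*(-56 + √(163 + 145)) = -14*(-56 + √308) = -14*(-56 + 2*√77) = 784 - 28*√77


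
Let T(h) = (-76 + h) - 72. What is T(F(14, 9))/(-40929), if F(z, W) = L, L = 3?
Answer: 145/40929 ≈ 0.0035427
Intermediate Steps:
F(z, W) = 3
T(h) = -148 + h
T(F(14, 9))/(-40929) = (-148 + 3)/(-40929) = -145*(-1/40929) = 145/40929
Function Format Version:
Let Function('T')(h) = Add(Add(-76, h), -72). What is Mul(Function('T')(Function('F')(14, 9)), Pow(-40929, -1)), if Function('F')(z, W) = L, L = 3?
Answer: Rational(145, 40929) ≈ 0.0035427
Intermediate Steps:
Function('F')(z, W) = 3
Function('T')(h) = Add(-148, h)
Mul(Function('T')(Function('F')(14, 9)), Pow(-40929, -1)) = Mul(Add(-148, 3), Pow(-40929, -1)) = Mul(-145, Rational(-1, 40929)) = Rational(145, 40929)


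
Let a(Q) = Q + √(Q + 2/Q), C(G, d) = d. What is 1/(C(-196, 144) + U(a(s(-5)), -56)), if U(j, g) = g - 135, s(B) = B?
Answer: -1/47 ≈ -0.021277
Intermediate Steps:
U(j, g) = -135 + g
1/(C(-196, 144) + U(a(s(-5)), -56)) = 1/(144 + (-135 - 56)) = 1/(144 - 191) = 1/(-47) = -1/47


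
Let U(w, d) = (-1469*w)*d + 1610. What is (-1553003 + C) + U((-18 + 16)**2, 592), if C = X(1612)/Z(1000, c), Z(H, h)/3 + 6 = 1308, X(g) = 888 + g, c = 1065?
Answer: -9823559455/1953 ≈ -5.0300e+6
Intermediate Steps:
Z(H, h) = 3906 (Z(H, h) = -18 + 3*1308 = -18 + 3924 = 3906)
C = 1250/1953 (C = (888 + 1612)/3906 = 2500*(1/3906) = 1250/1953 ≈ 0.64004)
U(w, d) = 1610 - 1469*d*w (U(w, d) = -1469*d*w + 1610 = 1610 - 1469*d*w)
(-1553003 + C) + U((-18 + 16)**2, 592) = (-1553003 + 1250/1953) + (1610 - 1469*592*(-18 + 16)**2) = -3033013609/1953 + (1610 - 1469*592*(-2)**2) = -3033013609/1953 + (1610 - 1469*592*4) = -3033013609/1953 + (1610 - 3478592) = -3033013609/1953 - 3476982 = -9823559455/1953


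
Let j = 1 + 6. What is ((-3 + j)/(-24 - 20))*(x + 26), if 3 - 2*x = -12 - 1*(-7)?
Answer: -30/11 ≈ -2.7273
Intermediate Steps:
j = 7
x = 4 (x = 3/2 - (-12 - 1*(-7))/2 = 3/2 - (-12 + 7)/2 = 3/2 - ½*(-5) = 3/2 + 5/2 = 4)
((-3 + j)/(-24 - 20))*(x + 26) = ((-3 + 7)/(-24 - 20))*(4 + 26) = (4/(-44))*30 = (4*(-1/44))*30 = -1/11*30 = -30/11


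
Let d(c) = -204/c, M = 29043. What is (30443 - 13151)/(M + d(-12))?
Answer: 4323/7265 ≈ 0.59505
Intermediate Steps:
(30443 - 13151)/(M + d(-12)) = (30443 - 13151)/(29043 - 204/(-12)) = 17292/(29043 - 204*(-1/12)) = 17292/(29043 + 17) = 17292/29060 = 17292*(1/29060) = 4323/7265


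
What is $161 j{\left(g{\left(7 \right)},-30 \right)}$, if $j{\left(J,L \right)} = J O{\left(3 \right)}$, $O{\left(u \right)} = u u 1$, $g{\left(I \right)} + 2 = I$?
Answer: $7245$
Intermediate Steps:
$g{\left(I \right)} = -2 + I$
$O{\left(u \right)} = u^{2}$ ($O{\left(u \right)} = u^{2} \cdot 1 = u^{2}$)
$j{\left(J,L \right)} = 9 J$ ($j{\left(J,L \right)} = J 3^{2} = J 9 = 9 J$)
$161 j{\left(g{\left(7 \right)},-30 \right)} = 161 \cdot 9 \left(-2 + 7\right) = 161 \cdot 9 \cdot 5 = 161 \cdot 45 = 7245$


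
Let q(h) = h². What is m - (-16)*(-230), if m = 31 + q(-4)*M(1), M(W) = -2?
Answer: -3681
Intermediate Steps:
m = -1 (m = 31 + (-4)²*(-2) = 31 + 16*(-2) = 31 - 32 = -1)
m - (-16)*(-230) = -1 - (-16)*(-230) = -1 - 1*3680 = -1 - 3680 = -3681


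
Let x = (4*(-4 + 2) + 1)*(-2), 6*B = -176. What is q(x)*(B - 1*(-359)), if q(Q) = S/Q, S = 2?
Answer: 989/21 ≈ 47.095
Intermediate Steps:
B = -88/3 (B = (⅙)*(-176) = -88/3 ≈ -29.333)
x = 14 (x = (4*(-2) + 1)*(-2) = (-8 + 1)*(-2) = -7*(-2) = 14)
q(Q) = 2/Q
q(x)*(B - 1*(-359)) = (2/14)*(-88/3 - 1*(-359)) = (2*(1/14))*(-88/3 + 359) = (⅐)*(989/3) = 989/21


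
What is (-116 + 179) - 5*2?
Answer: 53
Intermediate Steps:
(-116 + 179) - 5*2 = 63 - 10 = 53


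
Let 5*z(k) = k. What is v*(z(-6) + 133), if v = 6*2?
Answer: 7908/5 ≈ 1581.6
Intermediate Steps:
z(k) = k/5
v = 12
v*(z(-6) + 133) = 12*((⅕)*(-6) + 133) = 12*(-6/5 + 133) = 12*(659/5) = 7908/5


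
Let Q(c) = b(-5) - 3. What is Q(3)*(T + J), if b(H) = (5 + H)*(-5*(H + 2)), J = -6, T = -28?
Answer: 102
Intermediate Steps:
b(H) = (-10 - 5*H)*(5 + H) (b(H) = (5 + H)*(-5*(2 + H)) = (5 + H)*(-10 - 5*H) = (-10 - 5*H)*(5 + H))
Q(c) = -3 (Q(c) = (-50 - 35*(-5) - 5*(-5)²) - 3 = (-50 + 175 - 5*25) - 3 = (-50 + 175 - 125) - 3 = 0 - 3 = -3)
Q(3)*(T + J) = -3*(-28 - 6) = -3*(-34) = 102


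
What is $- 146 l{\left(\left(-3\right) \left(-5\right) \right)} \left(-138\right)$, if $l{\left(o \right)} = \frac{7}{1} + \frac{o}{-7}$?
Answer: $\frac{685032}{7} \approx 97862.0$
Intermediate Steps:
$l{\left(o \right)} = 7 - \frac{o}{7}$ ($l{\left(o \right)} = 7 \cdot 1 + o \left(- \frac{1}{7}\right) = 7 - \frac{o}{7}$)
$- 146 l{\left(\left(-3\right) \left(-5\right) \right)} \left(-138\right) = - 146 \left(7 - \frac{\left(-3\right) \left(-5\right)}{7}\right) \left(-138\right) = - 146 \left(7 - \frac{15}{7}\right) \left(-138\right) = \left(-146\right) \frac{34}{7} \left(-138\right) = \left(- \frac{4964}{7}\right) \left(-138\right) = \frac{685032}{7}$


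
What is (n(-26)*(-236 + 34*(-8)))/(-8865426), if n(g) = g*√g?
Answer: -6604*I*√26/4432713 ≈ -0.0075967*I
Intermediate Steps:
n(g) = g^(3/2)
(n(-26)*(-236 + 34*(-8)))/(-8865426) = ((-26)^(3/2)*(-236 + 34*(-8)))/(-8865426) = ((-26*I*√26)*(-236 - 272))*(-1/8865426) = (-26*I*√26*(-508))*(-1/8865426) = (13208*I*√26)*(-1/8865426) = -6604*I*√26/4432713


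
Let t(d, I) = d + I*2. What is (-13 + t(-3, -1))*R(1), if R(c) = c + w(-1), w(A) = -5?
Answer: 72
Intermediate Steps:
t(d, I) = d + 2*I
R(c) = -5 + c (R(c) = c - 5 = -5 + c)
(-13 + t(-3, -1))*R(1) = (-13 + (-3 + 2*(-1)))*(-5 + 1) = (-13 + (-3 - 2))*(-4) = (-13 - 5)*(-4) = -18*(-4) = 72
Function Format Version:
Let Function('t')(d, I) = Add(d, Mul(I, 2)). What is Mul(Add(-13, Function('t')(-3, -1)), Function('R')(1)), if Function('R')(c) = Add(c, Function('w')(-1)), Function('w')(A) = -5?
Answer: 72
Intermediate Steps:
Function('t')(d, I) = Add(d, Mul(2, I))
Function('R')(c) = Add(-5, c) (Function('R')(c) = Add(c, -5) = Add(-5, c))
Mul(Add(-13, Function('t')(-3, -1)), Function('R')(1)) = Mul(Add(-13, Add(-3, Mul(2, -1))), Add(-5, 1)) = Mul(Add(-13, Add(-3, -2)), -4) = Mul(Add(-13, -5), -4) = Mul(-18, -4) = 72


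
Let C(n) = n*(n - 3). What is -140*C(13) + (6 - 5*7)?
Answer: -18229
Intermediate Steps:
C(n) = n*(-3 + n)
-140*C(13) + (6 - 5*7) = -1820*(-3 + 13) + (6 - 5*7) = -1820*10 + (6 - 35) = -140*130 - 29 = -18200 - 29 = -18229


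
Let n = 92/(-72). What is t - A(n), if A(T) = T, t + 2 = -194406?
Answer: -3499321/18 ≈ -1.9441e+5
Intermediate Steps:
t = -194408 (t = -2 - 194406 = -194408)
n = -23/18 (n = 92*(-1/72) = -23/18 ≈ -1.2778)
t - A(n) = -194408 - 1*(-23/18) = -194408 + 23/18 = -3499321/18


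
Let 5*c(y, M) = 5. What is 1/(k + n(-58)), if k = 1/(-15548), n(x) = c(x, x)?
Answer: 15548/15547 ≈ 1.0001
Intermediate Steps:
c(y, M) = 1 (c(y, M) = (⅕)*5 = 1)
n(x) = 1
k = -1/15548 ≈ -6.4317e-5
1/(k + n(-58)) = 1/(-1/15548 + 1) = 1/(15547/15548) = 15548/15547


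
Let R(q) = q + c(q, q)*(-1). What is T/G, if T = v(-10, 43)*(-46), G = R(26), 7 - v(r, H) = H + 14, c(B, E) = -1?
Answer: 2300/27 ≈ 85.185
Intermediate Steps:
R(q) = 1 + q (R(q) = q - 1*(-1) = q + 1 = 1 + q)
v(r, H) = -7 - H (v(r, H) = 7 - (H + 14) = 7 - (14 + H) = 7 + (-14 - H) = -7 - H)
G = 27 (G = 1 + 26 = 27)
T = 2300 (T = (-7 - 1*43)*(-46) = (-7 - 43)*(-46) = -50*(-46) = 2300)
T/G = 2300/27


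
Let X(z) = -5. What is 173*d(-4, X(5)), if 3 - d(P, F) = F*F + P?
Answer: -3114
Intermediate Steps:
d(P, F) = 3 - P - F**2 (d(P, F) = 3 - (F*F + P) = 3 - (F**2 + P) = 3 - (P + F**2) = 3 + (-P - F**2) = 3 - P - F**2)
173*d(-4, X(5)) = 173*(3 - 1*(-4) - 1*(-5)**2) = 173*(3 + 4 - 1*25) = 173*(3 + 4 - 25) = 173*(-18) = -3114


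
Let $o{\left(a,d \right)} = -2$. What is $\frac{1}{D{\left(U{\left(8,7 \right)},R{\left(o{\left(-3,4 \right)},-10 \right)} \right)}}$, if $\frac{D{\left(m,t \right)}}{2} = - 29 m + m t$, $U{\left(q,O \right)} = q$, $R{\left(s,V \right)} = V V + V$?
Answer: $\frac{1}{976} \approx 0.0010246$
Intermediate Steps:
$R{\left(s,V \right)} = V + V^{2}$ ($R{\left(s,V \right)} = V^{2} + V = V + V^{2}$)
$D{\left(m,t \right)} = - 58 m + 2 m t$ ($D{\left(m,t \right)} = 2 \left(- 29 m + m t\right) = - 58 m + 2 m t$)
$\frac{1}{D{\left(U{\left(8,7 \right)},R{\left(o{\left(-3,4 \right)},-10 \right)} \right)}} = \frac{1}{2 \cdot 8 \left(-29 - 10 \left(1 - 10\right)\right)} = \frac{1}{2 \cdot 8 \left(-29 - -90\right)} = \frac{1}{2 \cdot 8 \left(-29 + 90\right)} = \frac{1}{2 \cdot 8 \cdot 61} = \frac{1}{976}$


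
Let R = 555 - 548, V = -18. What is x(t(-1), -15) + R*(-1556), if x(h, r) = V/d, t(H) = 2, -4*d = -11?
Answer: -119884/11 ≈ -10899.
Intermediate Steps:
d = 11/4 (d = -¼*(-11) = 11/4 ≈ 2.7500)
x(h, r) = -72/11 (x(h, r) = -18/11/4 = -18*4/11 = -72/11)
R = 7
x(t(-1), -15) + R*(-1556) = -72/11 + 7*(-1556) = -72/11 - 10892 = -119884/11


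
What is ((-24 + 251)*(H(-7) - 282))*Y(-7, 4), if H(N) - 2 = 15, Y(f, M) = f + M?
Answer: 180465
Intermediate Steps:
Y(f, M) = M + f
H(N) = 17 (H(N) = 2 + 15 = 17)
((-24 + 251)*(H(-7) - 282))*Y(-7, 4) = ((-24 + 251)*(17 - 282))*(4 - 7) = (227*(-265))*(-3) = -60155*(-3) = 180465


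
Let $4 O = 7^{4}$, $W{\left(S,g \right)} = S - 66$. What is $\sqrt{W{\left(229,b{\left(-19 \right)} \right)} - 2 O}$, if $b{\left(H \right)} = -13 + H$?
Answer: $\frac{5 i \sqrt{166}}{2} \approx 32.21 i$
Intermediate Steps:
$W{\left(S,g \right)} = -66 + S$ ($W{\left(S,g \right)} = S - 66 = -66 + S$)
$O = \frac{2401}{4}$ ($O = \frac{7^{4}}{4} = \frac{1}{4} \cdot 2401 = \frac{2401}{4} \approx 600.25$)
$\sqrt{W{\left(229,b{\left(-19 \right)} \right)} - 2 O} = \sqrt{\left(-66 + 229\right) - \frac{2401}{2}} = \sqrt{163 - \frac{2401}{2}} = \sqrt{- \frac{2075}{2}} = \frac{5 i \sqrt{166}}{2}$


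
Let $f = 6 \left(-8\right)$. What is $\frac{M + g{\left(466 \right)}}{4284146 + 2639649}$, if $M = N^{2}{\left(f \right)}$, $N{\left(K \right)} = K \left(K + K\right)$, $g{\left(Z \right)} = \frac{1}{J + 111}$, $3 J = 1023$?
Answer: $\frac{9597616129}{3129555340} \approx 3.0668$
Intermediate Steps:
$J = 341$ ($J = \frac{1}{3} \cdot 1023 = 341$)
$f = -48$
$g{\left(Z \right)} = \frac{1}{452}$ ($g{\left(Z \right)} = \frac{1}{341 + 111} = \frac{1}{452}$)
$N{\left(K \right)} = 2 K^{2}$ ($N{\left(K \right)} = K 2 K = 2 K^{2}$)
$M = 21233664$ ($M = \left(2 \left(-48\right)^{2}\right)^{2} = \left(2 \cdot 2304\right)^{2} = 4608^{2} = 21233664$)
$\frac{M + g{\left(466 \right)}}{4284146 + 2639649} = \frac{21233664 + \frac{1}{452}}{4284146 + 2639649} = \frac{9597616129}{452 \cdot 6923795} = \frac{9597616129}{452} \cdot \frac{1}{6923795} = \frac{9597616129}{3129555340}$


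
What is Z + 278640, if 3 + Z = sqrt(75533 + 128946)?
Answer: 278637 + sqrt(204479) ≈ 2.7909e+5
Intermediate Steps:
Z = -3 + sqrt(204479) (Z = -3 + sqrt(75533 + 128946) = -3 + sqrt(204479) ≈ 449.19)
Z + 278640 = (-3 + sqrt(204479)) + 278640 = 278637 + sqrt(204479)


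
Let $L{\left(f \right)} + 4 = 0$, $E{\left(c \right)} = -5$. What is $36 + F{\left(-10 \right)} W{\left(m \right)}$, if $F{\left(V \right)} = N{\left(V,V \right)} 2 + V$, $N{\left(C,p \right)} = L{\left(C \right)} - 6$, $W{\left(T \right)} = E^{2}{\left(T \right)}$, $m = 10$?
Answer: $-714$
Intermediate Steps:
$L{\left(f \right)} = -4$ ($L{\left(f \right)} = -4 + 0 = -4$)
$W{\left(T \right)} = 25$ ($W{\left(T \right)} = \left(-5\right)^{2} = 25$)
$N{\left(C,p \right)} = -10$ ($N{\left(C,p \right)} = -4 - 6 = -10$)
$F{\left(V \right)} = -20 + V$ ($F{\left(V \right)} = \left(-10\right) 2 + V = -20 + V$)
$36 + F{\left(-10 \right)} W{\left(m \right)} = 36 + \left(-20 - 10\right) 25 = 36 - 750 = -714$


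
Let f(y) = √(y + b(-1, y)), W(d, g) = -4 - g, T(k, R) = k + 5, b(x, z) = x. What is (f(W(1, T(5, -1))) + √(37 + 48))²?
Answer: 70 + 10*I*√51 ≈ 70.0 + 71.414*I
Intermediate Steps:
T(k, R) = 5 + k
f(y) = √(-1 + y) (f(y) = √(y - 1) = √(-1 + y))
(f(W(1, T(5, -1))) + √(37 + 48))² = (√(-1 + (-4 - (5 + 5))) + √(37 + 48))² = (√(-1 + (-4 - 1*10)) + √85)² = (√(-1 + (-4 - 10)) + √85)² = (√(-1 - 14) + √85)² = (√(-15) + √85)² = (I*√15 + √85)² = (√85 + I*√15)²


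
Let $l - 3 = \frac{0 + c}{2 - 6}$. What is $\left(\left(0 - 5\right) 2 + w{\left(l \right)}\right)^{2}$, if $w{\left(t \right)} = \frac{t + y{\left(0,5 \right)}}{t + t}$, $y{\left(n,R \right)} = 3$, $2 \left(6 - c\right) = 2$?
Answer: $\frac{14641}{196} \approx 74.699$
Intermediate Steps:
$c = 5$ ($c = 6 - 1 = 5$)
$l = \frac{7}{4}$ ($l = 3 + \frac{0 + 5}{2 - 6} = 3 + \frac{5}{-4} = 3 + 5 \left(- \frac{1}{4}\right) = 3 - \frac{5}{4} = \frac{7}{4} \approx 1.75$)
$w{\left(t \right)} = \frac{3 + t}{2 t}$ ($w{\left(t \right)} = \frac{t + 3}{t + t} = \frac{3 + t}{2 t}$)
$\left(\left(0 - 5\right) 2 + w{\left(l \right)}\right)^{2} = \left(\left(0 - 5\right) 2 + \frac{3 + \frac{7}{4}}{2 \cdot \frac{7}{4}}\right)^{2} = \left(\left(-5\right) 2 + \frac{1}{2} \cdot \frac{4}{7} \cdot \frac{19}{4}\right)^{2} = \left(-10 + \frac{19}{14}\right)^{2} = \left(- \frac{121}{14}\right)^{2} = \frac{14641}{196}$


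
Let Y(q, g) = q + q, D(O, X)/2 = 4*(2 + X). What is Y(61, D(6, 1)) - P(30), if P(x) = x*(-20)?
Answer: 722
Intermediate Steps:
D(O, X) = 16 + 8*X (D(O, X) = 2*(4*(2 + X)) = 2*(8 + 4*X) = 16 + 8*X)
Y(q, g) = 2*q
P(x) = -20*x
Y(61, D(6, 1)) - P(30) = 2*61 - (-20)*30 = 122 - 1*(-600) = 122 + 600 = 722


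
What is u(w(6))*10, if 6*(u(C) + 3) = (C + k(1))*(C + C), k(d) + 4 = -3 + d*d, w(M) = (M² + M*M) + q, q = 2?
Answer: 50230/3 ≈ 16743.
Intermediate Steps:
w(M) = 2 + 2*M² (w(M) = (M² + M*M) + 2 = (M² + M²) + 2 = 2*M² + 2 = 2 + 2*M²)
k(d) = -7 + d² (k(d) = -4 + (-3 + d*d) = -4 + (-3 + d²) = -7 + d²)
u(C) = -3 + C*(-6 + C)/3 (u(C) = -3 + ((C + (-7 + 1²))*(C + C))/6 = -3 + ((C + (-7 + 1))*(2*C))/6 = -3 + ((C - 6)*(2*C))/6 = -3 + ((-6 + C)*(2*C))/6 = -3 + (2*C*(-6 + C))/6 = -3 + C*(-6 + C)/3)
u(w(6))*10 = (-3 - 2*(2 + 2*6²) + (2 + 2*6²)²/3)*10 = (-3 - 2*(2 + 2*36) + (2 + 2*36)²/3)*10 = (-3 - 2*(2 + 72) + (2 + 72)²/3)*10 = (-3 - 2*74 + (⅓)*74²)*10 = (-3 - 148 + (⅓)*5476)*10 = (-3 - 148 + 5476/3)*10 = (5023/3)*10 = 50230/3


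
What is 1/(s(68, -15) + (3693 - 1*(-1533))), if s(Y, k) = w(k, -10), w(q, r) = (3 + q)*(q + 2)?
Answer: 1/5382 ≈ 0.00018580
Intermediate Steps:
w(q, r) = (2 + q)*(3 + q) (w(q, r) = (3 + q)*(2 + q) = (2 + q)*(3 + q))
s(Y, k) = 6 + k² + 5*k
1/(s(68, -15) + (3693 - 1*(-1533))) = 1/((6 + (-15)² + 5*(-15)) + (3693 - 1*(-1533))) = 1/((6 + 225 - 75) + (3693 + 1533)) = 1/(156 + 5226) = 1/5382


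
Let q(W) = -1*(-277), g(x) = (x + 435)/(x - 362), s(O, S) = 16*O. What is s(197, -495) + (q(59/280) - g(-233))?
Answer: 2040457/595 ≈ 3429.3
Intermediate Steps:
g(x) = (435 + x)/(-362 + x)
q(W) = 277
s(197, -495) + (q(59/280) - g(-233)) = 16*197 + (277 - (435 - 233)/(-362 - 233)) = 3152 + (277 - 202/(-595)) = 3152 + (277 - (-1)*202/595) = 3152 + (277 - 1*(-202/595)) = 3152 + (277 + 202/595) = 3152 + 165017/595 = 2040457/595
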